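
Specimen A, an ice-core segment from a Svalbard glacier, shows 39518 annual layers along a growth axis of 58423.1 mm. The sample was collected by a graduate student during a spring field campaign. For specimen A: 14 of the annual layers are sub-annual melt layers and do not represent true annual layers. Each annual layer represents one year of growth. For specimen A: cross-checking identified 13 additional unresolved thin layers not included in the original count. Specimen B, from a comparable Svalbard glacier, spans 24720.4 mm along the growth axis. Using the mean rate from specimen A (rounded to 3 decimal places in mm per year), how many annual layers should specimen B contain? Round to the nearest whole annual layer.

Specimen A: correcting the raw count gives 39518 − 14 + 13 = 39517 true annual layers.
A: Mean rate = 58423.1 mm / 39517 years ≈ 1.478 mm/year.
Specimen B: 24720.4 mm / 1.478 mm per year = 16725.58 years ≈ 16726 annual layers.

16726 annual layers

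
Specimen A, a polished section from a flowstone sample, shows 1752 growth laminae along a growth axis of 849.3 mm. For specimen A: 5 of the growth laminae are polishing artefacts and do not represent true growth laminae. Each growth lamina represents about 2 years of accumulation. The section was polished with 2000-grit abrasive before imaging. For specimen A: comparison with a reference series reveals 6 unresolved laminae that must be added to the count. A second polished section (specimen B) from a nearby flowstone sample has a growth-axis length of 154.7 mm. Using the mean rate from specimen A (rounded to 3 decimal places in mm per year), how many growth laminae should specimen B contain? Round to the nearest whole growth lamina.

320 growth laminae

Specimen A: true growth lamina count = 1752 − 5 + 6 = 1753.
Specimen A: multiplying by 2 years per growth lamina: 1753 × 2 = 3506 years.
A: 849.3 mm over 3506 years gives 849.3 / 3506 ≈ 0.242 mm/year.
Specimen B: 154.7 mm / 0.242 mm per year = 639.26 years; at 2 years per growth lamina that is 639.26 / 2 ≈ 320 growth laminae.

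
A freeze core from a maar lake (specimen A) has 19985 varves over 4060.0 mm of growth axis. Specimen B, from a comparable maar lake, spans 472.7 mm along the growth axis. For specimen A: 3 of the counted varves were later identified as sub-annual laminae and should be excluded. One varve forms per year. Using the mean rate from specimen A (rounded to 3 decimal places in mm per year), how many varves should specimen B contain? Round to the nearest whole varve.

2329 varves

Specimen A: after corrections the count is 19985 − 3 = 19982 varves.
A: 4060.0 mm over 19982 years gives 4060.0 / 19982 ≈ 0.203 mm/year.
Specimen B: 472.7 mm / 0.203 mm per year = 2328.57 years ≈ 2329 varves.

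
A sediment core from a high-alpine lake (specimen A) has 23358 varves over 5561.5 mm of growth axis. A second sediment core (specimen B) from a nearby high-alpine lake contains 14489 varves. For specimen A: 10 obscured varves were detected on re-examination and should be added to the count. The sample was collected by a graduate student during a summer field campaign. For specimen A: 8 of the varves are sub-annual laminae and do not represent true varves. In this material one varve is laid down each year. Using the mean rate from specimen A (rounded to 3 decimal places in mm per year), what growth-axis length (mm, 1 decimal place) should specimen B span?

3448.4 mm

Specimen A: true varve count = 23358 − 8 + 10 = 23360.
A: 5561.5 mm over 23360 years gives 5561.5 / 23360 ≈ 0.238 mm/yr.
For B, 0.238 mm/year × 14489 years = 3448.4 mm.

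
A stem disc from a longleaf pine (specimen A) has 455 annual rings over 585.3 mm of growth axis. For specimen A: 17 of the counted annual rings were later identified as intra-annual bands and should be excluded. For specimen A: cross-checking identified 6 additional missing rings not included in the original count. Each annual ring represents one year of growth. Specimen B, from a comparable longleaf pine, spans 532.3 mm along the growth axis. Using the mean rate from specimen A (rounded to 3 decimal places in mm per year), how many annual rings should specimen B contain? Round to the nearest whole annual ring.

Specimen A: after corrections the count is 455 − 17 + 6 = 444 annual rings.
A: 585.3 mm over 444 years gives 585.3 / 444 ≈ 1.318 mm/year.
Specimen B: 532.3 mm / 1.318 mm per year = 403.87 years ≈ 404 annual rings.

404 annual rings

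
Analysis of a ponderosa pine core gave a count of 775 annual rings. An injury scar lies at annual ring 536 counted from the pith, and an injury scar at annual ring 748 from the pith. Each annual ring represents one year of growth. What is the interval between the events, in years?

The two markers are separated by 748 − 536 = 212 annual rings.
That is 212 years at one annual ring per year.

212 years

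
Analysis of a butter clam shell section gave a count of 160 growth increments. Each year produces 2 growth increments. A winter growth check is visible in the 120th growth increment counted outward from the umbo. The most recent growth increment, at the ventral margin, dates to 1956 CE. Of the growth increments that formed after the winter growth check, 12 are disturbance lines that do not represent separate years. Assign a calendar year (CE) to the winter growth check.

The winter growth check sits at growth increment 120 from the umbo, so 160 − 120 = 40 growth increments formed after it.
40 − 12 false = 28 true growth increments after the winter growth check.
28 growth increments at 2 per year is 28 / 2 = 14 years.
Counting back 14 years from 1956 CE places the winter growth check in 1956 − 14 = 1942 CE.

1942 CE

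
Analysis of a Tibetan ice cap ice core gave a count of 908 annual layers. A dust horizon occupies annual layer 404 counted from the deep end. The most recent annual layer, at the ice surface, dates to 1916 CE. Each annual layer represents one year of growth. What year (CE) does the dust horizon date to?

Between annual layer 404 and the ice surface there are 908 − 404 = 504 annual layers.
Counting back 504 years from 1916 CE places the dust horizon in 1916 − 504 = 1412 CE.

1412 CE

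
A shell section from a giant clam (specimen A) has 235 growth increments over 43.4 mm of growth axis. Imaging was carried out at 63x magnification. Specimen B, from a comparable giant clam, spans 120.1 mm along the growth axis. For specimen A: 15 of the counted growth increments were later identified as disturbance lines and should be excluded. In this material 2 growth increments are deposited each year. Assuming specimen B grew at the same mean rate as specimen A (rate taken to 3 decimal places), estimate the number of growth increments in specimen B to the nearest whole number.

Specimen A: true growth increment count = 235 − 15 = 220.
Specimen A: dividing by 2 growth increments per year: 220 / 2 = 110 years.
A: 43.4 mm over 110 years gives 43.4 / 110 ≈ 0.395 mm/year.
B spans 120.1 / 0.395 = 304.05 years; at 2 growth increments per year that is 304.05 × 2 ≈ 608 growth increments.

608 growth increments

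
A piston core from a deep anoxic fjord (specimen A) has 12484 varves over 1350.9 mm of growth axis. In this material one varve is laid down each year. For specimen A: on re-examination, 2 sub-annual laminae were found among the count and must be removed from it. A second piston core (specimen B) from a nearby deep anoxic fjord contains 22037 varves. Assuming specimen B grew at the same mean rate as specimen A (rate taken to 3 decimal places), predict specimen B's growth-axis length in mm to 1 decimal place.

2380.0 mm

Specimen A: true varve count = 12484 − 2 = 12482.
A: Mean rate = 1350.9 mm / 12482 years ≈ 0.108 mm/year.
For B, 0.108 mm/year × 22037 years = 2380.0 mm.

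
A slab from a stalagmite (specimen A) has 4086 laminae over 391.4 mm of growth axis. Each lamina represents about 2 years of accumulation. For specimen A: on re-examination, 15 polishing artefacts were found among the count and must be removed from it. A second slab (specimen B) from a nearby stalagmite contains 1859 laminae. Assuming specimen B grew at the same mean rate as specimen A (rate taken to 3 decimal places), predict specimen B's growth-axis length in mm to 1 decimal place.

178.5 mm

Specimen A: after corrections the count is 4086 − 15 = 4071 laminae.
Specimen A: 4071 laminae at 2 years each span 4071 × 2 = 8142 years.
A: Extension rate ≈ 391.4 / 8142 = 0.048 mm/yr.
Specimen B: multiplying by 2 years per lamina: 1859 × 2 = 3718 years. Length of B = 0.048 × 3718 = 178.5 mm.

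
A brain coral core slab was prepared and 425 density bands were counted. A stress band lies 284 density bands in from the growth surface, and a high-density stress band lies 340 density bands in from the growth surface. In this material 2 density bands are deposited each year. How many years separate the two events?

The two markers are separated by 340 − 284 = 56 density bands.
Dividing by 2 density bands per year: 56 / 2 = 28 years.

28 yr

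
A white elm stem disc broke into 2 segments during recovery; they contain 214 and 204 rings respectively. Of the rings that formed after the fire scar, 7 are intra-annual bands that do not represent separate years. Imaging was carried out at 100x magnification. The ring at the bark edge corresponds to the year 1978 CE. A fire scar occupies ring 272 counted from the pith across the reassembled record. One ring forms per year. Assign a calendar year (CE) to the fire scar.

1839 CE

Total rings = 214 + 204 = 418.
418 − 272 = 146 rings lie beyond the fire scar toward the bark edge.
Excluding 7 false rings: 146 − 7 = 139.
The ring at the bark edge is 1978 CE, so the fire scar dates to 1978 − 139 = 1839 CE.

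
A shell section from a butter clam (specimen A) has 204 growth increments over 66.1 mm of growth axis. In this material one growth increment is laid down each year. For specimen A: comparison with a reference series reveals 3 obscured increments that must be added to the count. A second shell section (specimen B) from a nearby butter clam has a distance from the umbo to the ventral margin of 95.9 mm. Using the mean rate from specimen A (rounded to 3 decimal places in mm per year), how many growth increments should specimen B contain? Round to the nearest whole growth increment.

301 growth increments

Specimen A: adjusted count: 204 + 3 = 207 growth increments.
A: Mean rate = 66.1 mm / 207 years ≈ 0.319 mm per year.
B spans 95.9 / 0.319 = 300.63 years ≈ 301 growth increments.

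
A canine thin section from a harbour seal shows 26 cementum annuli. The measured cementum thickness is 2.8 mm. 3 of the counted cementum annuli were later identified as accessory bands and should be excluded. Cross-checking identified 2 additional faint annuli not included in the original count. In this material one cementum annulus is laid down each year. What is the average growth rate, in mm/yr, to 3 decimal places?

True cementum annulus count = 26 − 3 + 2 = 25.
Mean rate = 2.8 mm / 25 years ≈ 0.112 mm/yr.

0.112 mm/yr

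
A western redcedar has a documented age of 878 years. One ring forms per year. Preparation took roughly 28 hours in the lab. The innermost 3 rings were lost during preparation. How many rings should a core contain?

875 rings

One ring per year gives 878 rings over 878 years.
Less the 3 uncaptured rings: 878 − 3 = 875.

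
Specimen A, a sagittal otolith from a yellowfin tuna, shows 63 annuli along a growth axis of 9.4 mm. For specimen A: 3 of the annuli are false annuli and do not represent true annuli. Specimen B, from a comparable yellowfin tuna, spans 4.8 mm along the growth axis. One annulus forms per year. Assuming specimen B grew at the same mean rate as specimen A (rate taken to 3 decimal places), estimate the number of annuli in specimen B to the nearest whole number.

31 annuli

Specimen A: true annulus count = 63 − 3 = 60.
A: 9.4 mm over 60 years gives 9.4 / 60 ≈ 0.157 mm/year.
Specimen B: 4.8 mm / 0.157 mm per year = 30.57 years ≈ 31 annuli.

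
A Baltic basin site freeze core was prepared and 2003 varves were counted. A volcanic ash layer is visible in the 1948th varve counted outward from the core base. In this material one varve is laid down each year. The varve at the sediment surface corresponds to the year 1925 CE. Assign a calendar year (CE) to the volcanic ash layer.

The volcanic ash layer sits at varve 1948 from the core base, so 2003 − 1948 = 55 varves formed after it.
The varve at the sediment surface is 1925 CE, so the volcanic ash layer dates to 1925 − 55 = 1870 CE.

1870 CE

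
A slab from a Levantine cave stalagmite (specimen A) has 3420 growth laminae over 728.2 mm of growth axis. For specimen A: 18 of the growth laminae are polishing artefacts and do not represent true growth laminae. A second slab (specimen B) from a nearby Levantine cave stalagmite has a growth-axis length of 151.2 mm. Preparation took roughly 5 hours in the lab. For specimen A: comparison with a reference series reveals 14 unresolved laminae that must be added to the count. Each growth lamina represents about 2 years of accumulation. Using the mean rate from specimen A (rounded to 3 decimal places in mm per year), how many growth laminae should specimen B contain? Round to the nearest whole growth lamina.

707 growth laminae

Specimen A: after corrections the count is 3420 − 18 + 14 = 3416 growth laminae.
Specimen A: 3416 growth laminae at 2 years each span 3416 × 2 = 6832 years.
A: Extension rate ≈ 728.2 / 6832 = 0.107 mm per year.
B spans 151.2 / 0.107 = 1413.08 years; at 2 years per growth lamina that is 1413.08 / 2 ≈ 707 growth laminae.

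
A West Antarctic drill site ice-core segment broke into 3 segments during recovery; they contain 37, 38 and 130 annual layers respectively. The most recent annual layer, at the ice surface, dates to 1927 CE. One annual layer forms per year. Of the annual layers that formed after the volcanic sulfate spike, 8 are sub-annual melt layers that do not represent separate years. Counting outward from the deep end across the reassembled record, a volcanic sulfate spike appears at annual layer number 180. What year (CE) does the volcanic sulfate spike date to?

Total annual layers = 37 + 38 + 130 = 205.
The volcanic sulfate spike sits at annual layer 180 from the deep end, so 205 − 180 = 25 annual layers formed after it.
Removing the 8 false annual layers leaves 25 − 8 = 17 true annual layers beyond the volcanic sulfate spike.
Counting back 17 years from 1927 CE places the volcanic sulfate spike in 1927 − 17 = 1910 CE.

1910 CE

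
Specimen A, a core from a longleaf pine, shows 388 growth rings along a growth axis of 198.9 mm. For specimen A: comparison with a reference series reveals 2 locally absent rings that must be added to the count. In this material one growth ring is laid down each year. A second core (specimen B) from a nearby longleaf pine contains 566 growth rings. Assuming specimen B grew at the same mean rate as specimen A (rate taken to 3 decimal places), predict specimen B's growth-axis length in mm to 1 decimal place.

Specimen A: adjusted count: 388 + 2 = 390 growth rings.
A: Extension rate ≈ 198.9 / 390 = 0.510 mm/yr.
B's length ≈ 0.510 × 566 = 288.7 mm.

288.7 mm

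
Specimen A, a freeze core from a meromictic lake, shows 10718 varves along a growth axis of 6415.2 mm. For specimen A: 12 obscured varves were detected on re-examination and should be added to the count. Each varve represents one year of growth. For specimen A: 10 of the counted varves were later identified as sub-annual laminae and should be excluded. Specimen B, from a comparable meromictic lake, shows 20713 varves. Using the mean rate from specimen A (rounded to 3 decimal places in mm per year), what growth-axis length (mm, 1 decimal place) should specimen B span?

12386.4 mm

Specimen A: true varve count = 10718 − 10 + 12 = 10720.
A: Extension rate ≈ 6415.2 / 10720 = 0.598 mm per year.
For B, 0.598 mm/year × 20713 years = 12386.4 mm.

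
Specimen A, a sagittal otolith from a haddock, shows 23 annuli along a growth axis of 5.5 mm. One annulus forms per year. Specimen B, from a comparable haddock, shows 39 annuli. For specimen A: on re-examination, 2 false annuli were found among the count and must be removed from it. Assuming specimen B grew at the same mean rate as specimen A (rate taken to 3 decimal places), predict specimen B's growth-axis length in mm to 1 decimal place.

Specimen A: after corrections the count is 23 − 2 = 21 annuli.
A: Extension rate ≈ 5.5 / 21 = 0.262 mm per year.
For B, 0.262 mm/year × 39 years = 10.2 mm.

10.2 mm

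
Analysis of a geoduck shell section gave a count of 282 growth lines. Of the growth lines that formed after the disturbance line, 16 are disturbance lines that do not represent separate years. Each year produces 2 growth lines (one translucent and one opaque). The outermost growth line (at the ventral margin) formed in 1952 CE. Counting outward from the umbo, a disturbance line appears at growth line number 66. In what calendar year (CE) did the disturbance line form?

1852 CE

282 − 66 = 216 growth lines lie beyond the disturbance line toward the ventral margin.
Removing the 16 false growth lines leaves 216 − 16 = 200 true growth lines beyond the disturbance line.
With 2 growth lines per year, 200 / 2 = 100 years.
1952 − 100 = 1852 CE.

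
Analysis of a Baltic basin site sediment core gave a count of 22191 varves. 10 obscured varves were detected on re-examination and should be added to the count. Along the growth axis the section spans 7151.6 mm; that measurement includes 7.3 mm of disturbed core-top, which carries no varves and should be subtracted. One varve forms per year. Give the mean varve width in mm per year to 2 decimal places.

True varve count = 22191 + 10 = 22201.
Removing the 7.3 mm offcut leaves 7151.6 − 7.3 = 7144.3 mm.
7144.3 mm over 22201 years gives 7144.3 / 22201 ≈ 0.32 mm per year.

0.32 mm per year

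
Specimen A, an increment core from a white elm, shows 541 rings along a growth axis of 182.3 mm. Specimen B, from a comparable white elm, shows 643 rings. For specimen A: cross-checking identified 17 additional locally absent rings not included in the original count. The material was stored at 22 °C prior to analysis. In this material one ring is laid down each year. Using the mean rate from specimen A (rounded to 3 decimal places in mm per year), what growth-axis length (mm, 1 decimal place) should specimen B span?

210.3 mm

Specimen A: correcting the raw count gives 541 + 17 = 558 true rings.
A: Mean rate = 182.3 mm / 558 years ≈ 0.327 mm/yr.
Length of B = 0.327 × 643 = 210.3 mm.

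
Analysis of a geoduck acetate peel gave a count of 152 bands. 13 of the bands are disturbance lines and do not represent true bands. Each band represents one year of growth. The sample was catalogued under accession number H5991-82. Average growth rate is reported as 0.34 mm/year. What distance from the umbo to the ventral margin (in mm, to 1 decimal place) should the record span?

47.3 mm

True band count = 152 − 13 = 139.
Predicted length = 0.34 mm/year × 139 years = 47.3 mm.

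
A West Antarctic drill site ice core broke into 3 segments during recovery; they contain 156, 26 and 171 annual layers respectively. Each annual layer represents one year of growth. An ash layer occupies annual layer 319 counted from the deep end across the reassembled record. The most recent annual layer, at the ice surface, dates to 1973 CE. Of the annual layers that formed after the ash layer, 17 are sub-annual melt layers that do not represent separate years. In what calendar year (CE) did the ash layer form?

Total annual layers = 156 + 26 + 171 = 353.
The ash layer sits at annual layer 319 from the deep end, so 353 − 319 = 34 annual layers formed after it.
34 − 17 false = 17 true annual layers after the ash layer.
1973 − 17 = 1956 CE.

1956 CE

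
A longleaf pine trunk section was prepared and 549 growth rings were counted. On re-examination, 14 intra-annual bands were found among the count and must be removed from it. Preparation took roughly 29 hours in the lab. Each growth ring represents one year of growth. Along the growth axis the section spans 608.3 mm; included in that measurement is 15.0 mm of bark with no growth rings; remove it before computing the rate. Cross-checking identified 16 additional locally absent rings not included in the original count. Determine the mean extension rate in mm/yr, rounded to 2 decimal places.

1.08 mm/yr

After corrections the count is 549 − 14 + 16 = 551 growth rings.
The growth record spans 608.3 − 15.0 = 593.3 mm.
Extension rate ≈ 593.3 / 551 = 1.08 mm/yr.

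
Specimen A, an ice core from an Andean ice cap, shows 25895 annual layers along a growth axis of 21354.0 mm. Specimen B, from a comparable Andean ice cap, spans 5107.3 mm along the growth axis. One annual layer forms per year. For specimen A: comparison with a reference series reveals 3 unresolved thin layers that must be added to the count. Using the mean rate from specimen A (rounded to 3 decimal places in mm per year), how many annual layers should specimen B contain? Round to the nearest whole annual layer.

Specimen A: adjusted count: 25895 + 3 = 25898 annual layers.
A: Extension rate ≈ 21354.0 / 25898 = 0.825 mm/year.
Specimen B: 5107.3 mm / 0.825 mm per year = 6190.67 years ≈ 6191 annual layers.

6191 annual layers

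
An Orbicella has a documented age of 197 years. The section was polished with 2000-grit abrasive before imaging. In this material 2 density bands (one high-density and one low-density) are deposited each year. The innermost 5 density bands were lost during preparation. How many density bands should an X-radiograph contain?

Expected density bands: 197 × 2 = 394.
394 − 5 missed = 389 density bands expected in the prepared section.

389 density bands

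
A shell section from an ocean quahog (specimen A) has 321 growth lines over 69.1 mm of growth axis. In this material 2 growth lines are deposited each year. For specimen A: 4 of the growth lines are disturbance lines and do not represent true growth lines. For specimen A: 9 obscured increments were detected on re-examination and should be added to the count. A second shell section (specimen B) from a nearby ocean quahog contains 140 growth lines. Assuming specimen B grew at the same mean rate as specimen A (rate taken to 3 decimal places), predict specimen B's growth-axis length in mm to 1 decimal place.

29.7 mm

Specimen A: true growth line count = 321 − 4 + 9 = 326.
Specimen A: dividing by 2 growth lines per year: 326 / 2 = 163 years.
A: 69.1 mm over 163 years gives 69.1 / 163 ≈ 0.424 mm per year.
Specimen B: with 2 growth lines per year, 140 / 2 = 70 years. For B, 0.424 mm/year × 70 years = 29.7 mm.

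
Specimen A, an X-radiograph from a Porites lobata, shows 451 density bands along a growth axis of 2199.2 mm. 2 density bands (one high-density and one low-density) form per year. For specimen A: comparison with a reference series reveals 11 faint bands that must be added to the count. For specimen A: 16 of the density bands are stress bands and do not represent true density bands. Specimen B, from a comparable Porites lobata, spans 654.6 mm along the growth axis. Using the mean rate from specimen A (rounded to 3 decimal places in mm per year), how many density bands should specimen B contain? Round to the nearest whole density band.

133 density bands

Specimen A: correcting the raw count gives 451 − 16 + 11 = 446 true density bands.
Specimen A: dividing by 2 density bands per year: 446 / 2 = 223 years.
A: Mean rate = 2199.2 mm / 223 years ≈ 9.862 mm/yr.
For B, 654.6 / 9.862 = 66.38 years; at 2 density bands per year that is 66.38 × 2 ≈ 133 density bands.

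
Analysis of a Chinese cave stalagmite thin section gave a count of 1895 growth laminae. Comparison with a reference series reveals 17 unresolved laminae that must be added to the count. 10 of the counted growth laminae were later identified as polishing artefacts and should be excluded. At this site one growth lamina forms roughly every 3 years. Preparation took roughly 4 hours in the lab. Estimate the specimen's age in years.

True growth lamina count = 1895 − 10 + 17 = 1902.
Multiplying by 3 years per growth lamina: 1902 × 3 = 5706 years.

5706 yr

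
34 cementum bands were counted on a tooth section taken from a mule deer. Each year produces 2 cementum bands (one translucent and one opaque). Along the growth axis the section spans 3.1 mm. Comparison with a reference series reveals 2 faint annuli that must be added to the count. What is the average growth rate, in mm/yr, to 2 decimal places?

True cementum band count = 34 + 2 = 36.
Dividing by 2 cementum bands per year: 36 / 2 = 18 years.
Mean rate = 3.1 mm / 18 years ≈ 0.17 mm/yr.

0.17 mm/yr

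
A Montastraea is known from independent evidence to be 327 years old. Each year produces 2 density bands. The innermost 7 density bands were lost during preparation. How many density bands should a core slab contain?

647 density bands

327 years at 2 density bands per year gives 327 × 2 = 654 density bands.
Less the 7 uncaptured density bands: 654 − 7 = 647.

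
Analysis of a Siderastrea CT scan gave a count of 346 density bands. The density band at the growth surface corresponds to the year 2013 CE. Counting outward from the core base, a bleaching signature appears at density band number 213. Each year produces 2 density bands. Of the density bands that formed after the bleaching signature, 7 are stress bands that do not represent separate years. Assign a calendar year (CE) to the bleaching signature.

Between density band 213 and the growth surface there are 346 − 213 = 133 density bands.
Excluding 7 false density bands: 133 − 7 = 126.
With 2 density bands per year, 126 / 2 = 63 years.
Counting back 63 years from 2013 CE places the bleaching signature in 2013 − 63 = 1950 CE.

1950 CE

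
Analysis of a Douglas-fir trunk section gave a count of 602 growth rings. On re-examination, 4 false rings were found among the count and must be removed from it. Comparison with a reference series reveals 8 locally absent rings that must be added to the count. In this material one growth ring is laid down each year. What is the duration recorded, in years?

After corrections the count is 602 − 4 + 8 = 606 growth rings.
One growth ring per year makes the duration 606 years.

606 years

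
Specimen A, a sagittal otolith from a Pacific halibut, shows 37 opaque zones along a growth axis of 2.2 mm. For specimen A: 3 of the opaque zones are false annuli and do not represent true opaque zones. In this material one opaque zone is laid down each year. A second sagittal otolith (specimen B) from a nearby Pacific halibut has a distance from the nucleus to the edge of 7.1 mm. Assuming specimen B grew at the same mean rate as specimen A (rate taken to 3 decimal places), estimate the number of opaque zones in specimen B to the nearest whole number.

Specimen A: adjusted count: 37 − 3 = 34 opaque zones.
A: 2.2 mm over 34 years gives 2.2 / 34 ≈ 0.065 mm/year.
Specimen B: 7.1 mm / 0.065 mm per year = 109.23 years ≈ 109 opaque zones.

109 opaque zones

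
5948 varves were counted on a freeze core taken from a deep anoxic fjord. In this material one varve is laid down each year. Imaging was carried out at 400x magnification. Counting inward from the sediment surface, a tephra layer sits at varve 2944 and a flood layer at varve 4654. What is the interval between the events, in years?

4654 − 2944 = 1710 varves lie between the two events.
That is 1710 years at one varve per year.

1710 years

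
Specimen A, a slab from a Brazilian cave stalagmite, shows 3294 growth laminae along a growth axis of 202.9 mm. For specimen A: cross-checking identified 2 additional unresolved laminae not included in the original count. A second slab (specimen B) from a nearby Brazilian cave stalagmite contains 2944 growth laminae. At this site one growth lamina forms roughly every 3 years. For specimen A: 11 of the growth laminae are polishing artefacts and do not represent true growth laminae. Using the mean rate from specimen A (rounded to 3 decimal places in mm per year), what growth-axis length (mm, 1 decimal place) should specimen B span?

Specimen A: after corrections the count is 3294 − 11 + 2 = 3285 growth laminae.
Specimen A: multiplying by 3 years per growth lamina: 3285 × 3 = 9855 years.
A: Extension rate ≈ 202.9 / 9855 = 0.021 mm per year.
Specimen B: multiplying by 3 years per growth lamina: 2944 × 3 = 8832 years. For B, 0.021 mm/year × 8832 years = 185.5 mm.

185.5 mm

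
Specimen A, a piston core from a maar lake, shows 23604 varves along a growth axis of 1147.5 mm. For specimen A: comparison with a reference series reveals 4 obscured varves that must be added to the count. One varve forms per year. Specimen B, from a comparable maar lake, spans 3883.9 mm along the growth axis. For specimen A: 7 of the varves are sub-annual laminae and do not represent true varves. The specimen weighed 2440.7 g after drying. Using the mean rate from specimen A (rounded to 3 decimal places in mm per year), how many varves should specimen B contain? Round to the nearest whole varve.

Specimen A: correcting the raw count gives 23604 − 7 + 4 = 23601 true varves.
A: Extension rate ≈ 1147.5 / 23601 = 0.049 mm per year.
For B, 3883.9 / 0.049 = 79263.27 years ≈ 79263 varves.

79263 varves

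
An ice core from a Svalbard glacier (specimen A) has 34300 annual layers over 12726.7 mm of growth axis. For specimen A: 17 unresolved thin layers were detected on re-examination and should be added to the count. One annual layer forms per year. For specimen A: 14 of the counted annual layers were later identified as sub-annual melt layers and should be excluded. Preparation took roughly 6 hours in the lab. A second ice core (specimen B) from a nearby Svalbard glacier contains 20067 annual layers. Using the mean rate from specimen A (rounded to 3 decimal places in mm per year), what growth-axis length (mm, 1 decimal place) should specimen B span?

Specimen A: adjusted count: 34300 − 14 + 17 = 34303 annual layers.
A: 12726.7 mm over 34303 years gives 12726.7 / 34303 ≈ 0.371 mm/yr.
For B, 0.371 mm/year × 20067 years = 7444.9 mm.

7444.9 mm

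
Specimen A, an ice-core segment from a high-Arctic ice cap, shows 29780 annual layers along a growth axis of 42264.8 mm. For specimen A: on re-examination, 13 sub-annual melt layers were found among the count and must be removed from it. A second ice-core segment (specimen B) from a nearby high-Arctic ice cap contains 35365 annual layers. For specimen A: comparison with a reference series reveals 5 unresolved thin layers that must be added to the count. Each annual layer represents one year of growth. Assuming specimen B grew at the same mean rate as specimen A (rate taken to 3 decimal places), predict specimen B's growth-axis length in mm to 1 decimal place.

50218.3 mm

Specimen A: true annual layer count = 29780 − 13 + 5 = 29772.
A: Mean rate = 42264.8 mm / 29772 years ≈ 1.420 mm/yr.
B's length ≈ 1.420 × 35365 = 50218.3 mm.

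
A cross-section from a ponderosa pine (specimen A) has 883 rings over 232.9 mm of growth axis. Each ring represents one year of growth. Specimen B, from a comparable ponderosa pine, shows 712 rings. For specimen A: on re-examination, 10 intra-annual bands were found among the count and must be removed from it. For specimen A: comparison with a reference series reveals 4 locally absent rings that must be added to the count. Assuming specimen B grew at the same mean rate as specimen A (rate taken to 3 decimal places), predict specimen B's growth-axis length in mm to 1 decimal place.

Specimen A: adjusted count: 883 − 10 + 4 = 877 rings.
A: 232.9 mm over 877 years gives 232.9 / 877 ≈ 0.266 mm per year.
For B, 0.266 mm/year × 712 years = 189.4 mm.

189.4 mm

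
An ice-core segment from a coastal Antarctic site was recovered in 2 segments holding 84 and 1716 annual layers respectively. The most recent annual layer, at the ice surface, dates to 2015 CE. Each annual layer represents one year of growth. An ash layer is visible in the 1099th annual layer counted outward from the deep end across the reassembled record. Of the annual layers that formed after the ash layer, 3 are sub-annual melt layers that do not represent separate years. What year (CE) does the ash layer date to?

Total annual layers = 84 + 1716 = 1800.
Between annual layer 1099 and the ice surface there are 1800 − 1099 = 701 annual layers.
701 − 3 false = 698 true annual layers after the ash layer.
Counting back 698 years from 2015 CE places the ash layer in 2015 − 698 = 1317 CE.

1317 CE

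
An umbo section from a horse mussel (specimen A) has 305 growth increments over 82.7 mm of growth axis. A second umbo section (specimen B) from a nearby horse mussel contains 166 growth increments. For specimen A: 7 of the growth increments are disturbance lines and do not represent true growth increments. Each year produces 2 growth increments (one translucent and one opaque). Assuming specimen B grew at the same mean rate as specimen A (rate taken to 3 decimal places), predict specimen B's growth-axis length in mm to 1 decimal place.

Specimen A: after corrections the count is 305 − 7 = 298 growth increments.
Specimen A: with 2 growth increments per year, 298 / 2 = 149 years.
A: 82.7 mm over 149 years gives 82.7 / 149 ≈ 0.555 mm/year.
Specimen B: 166 growth increments at 2 per year is 166 / 2 = 83 years. For B, 0.555 mm/year × 83 years = 46.1 mm.

46.1 mm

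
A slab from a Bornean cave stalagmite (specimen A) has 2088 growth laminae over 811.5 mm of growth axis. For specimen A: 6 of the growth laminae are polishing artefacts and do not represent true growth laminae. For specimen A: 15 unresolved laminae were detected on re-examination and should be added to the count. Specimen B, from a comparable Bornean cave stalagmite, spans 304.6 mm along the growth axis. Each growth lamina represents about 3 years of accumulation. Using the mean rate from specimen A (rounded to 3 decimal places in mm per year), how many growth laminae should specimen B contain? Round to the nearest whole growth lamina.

787 growth laminae

Specimen A: adjusted count: 2088 − 6 + 15 = 2097 growth laminae.
Specimen A: multiplying by 3 years per growth lamina: 2097 × 3 = 6291 years.
A: Mean rate = 811.5 mm / 6291 years ≈ 0.129 mm/yr.
For B, 304.6 / 0.129 = 2361.24 years; at 3 years per growth lamina that is 2361.24 / 3 ≈ 787 growth laminae.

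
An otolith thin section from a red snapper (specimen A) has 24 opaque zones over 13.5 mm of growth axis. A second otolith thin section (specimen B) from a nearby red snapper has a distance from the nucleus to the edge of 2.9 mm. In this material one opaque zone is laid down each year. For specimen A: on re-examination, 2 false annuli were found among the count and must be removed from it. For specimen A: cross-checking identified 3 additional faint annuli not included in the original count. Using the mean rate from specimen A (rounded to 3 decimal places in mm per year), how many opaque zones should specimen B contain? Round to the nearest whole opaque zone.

5 opaque zones

Specimen A: true opaque zone count = 24 − 2 + 3 = 25.
A: 13.5 mm over 25 years gives 13.5 / 25 ≈ 0.540 mm/yr.
For B, 2.9 / 0.540 = 5.37 years ≈ 5 opaque zones.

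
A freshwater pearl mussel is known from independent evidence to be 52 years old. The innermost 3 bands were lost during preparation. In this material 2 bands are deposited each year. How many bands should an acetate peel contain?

101 bands

Expected bands: 52 × 2 = 104.
Subtracting the 3 bands not captured gives 104 − 3 = 101 bands in the record.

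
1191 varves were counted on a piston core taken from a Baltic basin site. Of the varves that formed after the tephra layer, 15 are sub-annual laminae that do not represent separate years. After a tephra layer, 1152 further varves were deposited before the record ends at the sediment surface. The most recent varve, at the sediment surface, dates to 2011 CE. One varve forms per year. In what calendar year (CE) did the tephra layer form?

1152 varves formed after the tephra layer.
1152 − 15 false = 1137 true varves after the tephra layer.
The varve at the sediment surface is 2011 CE, so the tephra layer dates to 2011 − 1137 = 874 CE.

874 CE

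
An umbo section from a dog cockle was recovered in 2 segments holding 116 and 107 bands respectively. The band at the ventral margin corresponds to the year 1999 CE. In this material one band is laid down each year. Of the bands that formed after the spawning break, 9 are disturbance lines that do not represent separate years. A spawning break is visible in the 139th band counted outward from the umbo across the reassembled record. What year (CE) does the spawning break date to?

1924 CE

Total bands = 116 + 107 = 223.
223 − 139 = 84 bands lie beyond the spawning break toward the ventral margin.
Removing the 9 false bands leaves 84 − 9 = 75 true bands beyond the spawning break.
Counting back 75 years from 1999 CE places the spawning break in 1999 − 75 = 1924 CE.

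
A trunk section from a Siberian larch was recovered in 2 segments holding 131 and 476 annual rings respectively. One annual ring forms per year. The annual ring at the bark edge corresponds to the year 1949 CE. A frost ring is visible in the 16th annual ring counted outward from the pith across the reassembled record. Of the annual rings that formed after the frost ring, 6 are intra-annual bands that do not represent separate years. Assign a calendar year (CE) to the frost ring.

Total annual rings = 131 + 476 = 607.
The frost ring sits at annual ring 16 from the pith, so 607 − 16 = 591 annual rings formed after it.
Removing the 6 false annual rings leaves 591 − 6 = 585 true annual rings beyond the frost ring.
1949 − 585 = 1364 CE.

1364 CE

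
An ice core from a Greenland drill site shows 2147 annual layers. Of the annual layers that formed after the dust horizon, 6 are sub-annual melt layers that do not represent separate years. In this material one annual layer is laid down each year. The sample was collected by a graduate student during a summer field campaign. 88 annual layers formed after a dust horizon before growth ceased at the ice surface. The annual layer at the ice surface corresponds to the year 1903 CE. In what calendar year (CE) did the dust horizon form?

1821 CE

88 annual layers post-date the dust horizon.
88 − 6 false = 82 true annual layers after the dust horizon.
Counting back 82 years from 1903 CE places the dust horizon in 1903 − 82 = 1821 CE.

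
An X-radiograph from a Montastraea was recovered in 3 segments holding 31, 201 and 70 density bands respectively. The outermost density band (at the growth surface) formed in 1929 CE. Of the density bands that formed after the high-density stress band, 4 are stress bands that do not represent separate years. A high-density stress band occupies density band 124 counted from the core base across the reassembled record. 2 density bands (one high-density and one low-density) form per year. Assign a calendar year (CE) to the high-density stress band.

Total density bands = 31 + 201 + 70 = 302.
Between density band 124 and the growth surface there are 302 − 124 = 178 density bands.
Removing the 4 false density bands leaves 178 − 4 = 174 true density bands beyond the high-density stress band.
Dividing by 2 density bands per year: 174 / 2 = 87 years.
1929 − 87 = 1842 CE.

1842 CE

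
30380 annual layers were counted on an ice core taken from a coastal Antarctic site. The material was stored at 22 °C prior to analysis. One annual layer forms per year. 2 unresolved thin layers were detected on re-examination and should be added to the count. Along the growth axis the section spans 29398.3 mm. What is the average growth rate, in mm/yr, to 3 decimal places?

0.968 mm/yr

Correcting the raw count gives 30380 + 2 = 30382 true annual layers.
Mean rate = 29398.3 mm / 30382 years ≈ 0.968 mm/yr.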